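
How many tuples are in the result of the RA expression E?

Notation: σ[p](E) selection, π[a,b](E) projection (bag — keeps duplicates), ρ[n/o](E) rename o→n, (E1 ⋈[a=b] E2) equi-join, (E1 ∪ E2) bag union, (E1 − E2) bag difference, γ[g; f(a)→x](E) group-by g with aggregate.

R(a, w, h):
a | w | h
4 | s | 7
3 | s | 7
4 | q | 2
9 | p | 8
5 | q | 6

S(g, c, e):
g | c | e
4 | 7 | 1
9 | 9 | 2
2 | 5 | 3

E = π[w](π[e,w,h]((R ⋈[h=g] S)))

Stepwise |·|:
  R → 5
  S → 3
  (R ⋈[h=g] S) → 1
  π[e,w,h]((R ⋈[h=g] S)) → 1
  π[w](π[e,w,h]((R ⋈[h=g] S))) → 1

|E| = 1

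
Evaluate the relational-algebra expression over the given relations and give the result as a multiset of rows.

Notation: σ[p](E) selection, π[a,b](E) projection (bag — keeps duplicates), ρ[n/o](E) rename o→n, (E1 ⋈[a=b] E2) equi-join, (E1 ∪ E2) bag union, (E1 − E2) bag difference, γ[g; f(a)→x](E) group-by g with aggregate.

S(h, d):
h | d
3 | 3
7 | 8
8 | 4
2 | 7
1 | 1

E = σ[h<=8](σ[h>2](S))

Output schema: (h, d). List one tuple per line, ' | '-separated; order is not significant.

Stepwise |·|:
  S → 5
  σ[h>2](S) → 3
  σ[h<=8](σ[h>2](S)) → 3

== RESULT ==
h | d
3 | 3
7 | 8
8 | 4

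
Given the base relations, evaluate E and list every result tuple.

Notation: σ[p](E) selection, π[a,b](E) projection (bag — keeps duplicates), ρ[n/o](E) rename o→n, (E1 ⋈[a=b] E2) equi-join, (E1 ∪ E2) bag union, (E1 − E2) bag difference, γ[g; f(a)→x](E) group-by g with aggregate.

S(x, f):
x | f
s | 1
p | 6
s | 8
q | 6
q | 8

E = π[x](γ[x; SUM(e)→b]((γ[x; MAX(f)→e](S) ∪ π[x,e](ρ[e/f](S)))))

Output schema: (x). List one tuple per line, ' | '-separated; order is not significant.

Subexpression sizes:
  S → 5
  γ[x; MAX(f)→e](S) → 3
  S → 5
  ρ[e/f](S) → 5
  π[x,e](ρ[e/f](S)) → 5
  (γ[x; MAX(f)→e](S) ∪ π[x,e](ρ[e/f](S))) → 8
  γ[x; SUM(e)→b]((γ[x; MAX(f)→e](S) ∪ π[x,e](ρ[e/f](S)))) → 3
  π[x](γ[x; SUM(e)→b]((γ[x; MAX(f)→e](S) ∪ π[x,e](ρ[e/f](S))))) → 3

== RESULT ==
x
p
q
s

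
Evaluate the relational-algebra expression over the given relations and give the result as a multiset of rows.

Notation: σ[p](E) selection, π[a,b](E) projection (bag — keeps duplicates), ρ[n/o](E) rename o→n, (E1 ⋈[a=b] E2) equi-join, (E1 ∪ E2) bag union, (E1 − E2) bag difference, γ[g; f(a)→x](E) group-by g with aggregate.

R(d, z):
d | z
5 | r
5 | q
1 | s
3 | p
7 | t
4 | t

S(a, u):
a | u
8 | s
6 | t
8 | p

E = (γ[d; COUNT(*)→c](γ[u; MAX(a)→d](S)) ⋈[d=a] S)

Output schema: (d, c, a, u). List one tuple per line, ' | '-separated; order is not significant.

Subexpression sizes:
  S → 3
  γ[u; MAX(a)→d](S) → 3
  γ[d; COUNT(*)→c](γ[u; MAX(a)→d](S)) → 2
  S → 3
  (γ[d; COUNT(*)→c](γ[u; MAX(a)→d](S)) ⋈[d=a] S) → 3

== RESULT ==
d | c | a | u
6 | 1 | 6 | t
8 | 2 | 8 | p
8 | 2 | 8 | s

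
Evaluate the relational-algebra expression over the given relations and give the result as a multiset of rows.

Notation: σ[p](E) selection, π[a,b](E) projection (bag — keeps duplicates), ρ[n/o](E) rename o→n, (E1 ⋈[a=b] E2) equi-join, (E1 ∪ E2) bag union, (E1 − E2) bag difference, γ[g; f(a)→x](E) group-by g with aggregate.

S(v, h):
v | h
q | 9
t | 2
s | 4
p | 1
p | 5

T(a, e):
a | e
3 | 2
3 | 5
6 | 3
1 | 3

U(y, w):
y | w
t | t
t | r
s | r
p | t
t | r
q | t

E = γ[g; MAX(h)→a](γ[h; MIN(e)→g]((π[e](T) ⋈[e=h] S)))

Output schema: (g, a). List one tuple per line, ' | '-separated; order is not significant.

Per-node cardinality:
  T → 4
  π[e](T) → 4
  S → 5
  (π[e](T) ⋈[e=h] S) → 2
  γ[h; MIN(e)→g]((π[e](T) ⋈[e=h] S)) → 2
  γ[g; MAX(h)→a](γ[h; MIN(e)→g]((π[e](T) ⋈[e=h] S))) → 2

== RESULT ==
g | a
2 | 2
5 | 5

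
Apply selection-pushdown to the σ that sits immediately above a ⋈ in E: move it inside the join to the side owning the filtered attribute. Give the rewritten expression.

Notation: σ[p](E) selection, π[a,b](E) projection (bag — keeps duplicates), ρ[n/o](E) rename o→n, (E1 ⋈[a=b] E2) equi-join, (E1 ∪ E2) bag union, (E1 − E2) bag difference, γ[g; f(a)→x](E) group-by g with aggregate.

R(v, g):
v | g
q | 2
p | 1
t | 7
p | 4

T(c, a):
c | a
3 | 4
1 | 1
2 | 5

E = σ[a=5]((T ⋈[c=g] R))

σ filters on a, owned by the left side.
E' = (σ[a=5](T) ⋈[c=g] R)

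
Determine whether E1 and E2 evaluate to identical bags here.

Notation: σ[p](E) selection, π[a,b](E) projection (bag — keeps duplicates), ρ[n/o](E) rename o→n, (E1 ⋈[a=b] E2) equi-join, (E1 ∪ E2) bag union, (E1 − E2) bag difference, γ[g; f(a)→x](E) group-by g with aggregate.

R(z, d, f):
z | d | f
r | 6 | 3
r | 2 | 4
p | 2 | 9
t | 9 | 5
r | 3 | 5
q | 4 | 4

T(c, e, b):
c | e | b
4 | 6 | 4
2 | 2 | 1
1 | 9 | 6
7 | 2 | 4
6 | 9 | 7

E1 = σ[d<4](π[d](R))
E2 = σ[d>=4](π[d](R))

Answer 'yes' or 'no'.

E1 per-node cardinality:
  R → 6
  π[d](R) → 6
  σ[d<4](π[d](R)) → 3
E2 per-node cardinality:
  R → 6
  π[d](R) → 6
  σ[d>=4](π[d](R)) → 3

E1 result:
d
2
2
3
E2 result:
d
4
6
9
Witness: (6,) appears 0× in E1 but 1× in E2.

no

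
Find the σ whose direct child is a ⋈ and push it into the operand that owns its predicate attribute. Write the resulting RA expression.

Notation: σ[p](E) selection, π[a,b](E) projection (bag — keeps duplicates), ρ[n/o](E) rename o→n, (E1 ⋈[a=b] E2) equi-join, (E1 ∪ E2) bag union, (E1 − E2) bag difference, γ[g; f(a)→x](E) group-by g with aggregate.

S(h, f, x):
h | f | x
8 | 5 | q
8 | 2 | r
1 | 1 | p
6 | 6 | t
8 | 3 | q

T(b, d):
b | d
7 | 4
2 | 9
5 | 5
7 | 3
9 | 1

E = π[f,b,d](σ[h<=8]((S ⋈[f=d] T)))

σ filters on h, owned by the left side.
E' = π[f,b,d]((σ[h<=8](S) ⋈[f=d] T))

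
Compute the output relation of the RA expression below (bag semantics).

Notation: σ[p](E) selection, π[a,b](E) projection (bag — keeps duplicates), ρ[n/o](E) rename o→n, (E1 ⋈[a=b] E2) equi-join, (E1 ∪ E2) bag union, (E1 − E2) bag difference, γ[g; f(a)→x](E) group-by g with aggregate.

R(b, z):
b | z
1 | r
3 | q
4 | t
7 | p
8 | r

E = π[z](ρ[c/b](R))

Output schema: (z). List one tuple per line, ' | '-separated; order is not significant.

Subexpression sizes:
  R → 5
  ρ[c/b](R) → 5
  π[z](ρ[c/b](R)) → 5

== RESULT ==
z
p
q
r
r
t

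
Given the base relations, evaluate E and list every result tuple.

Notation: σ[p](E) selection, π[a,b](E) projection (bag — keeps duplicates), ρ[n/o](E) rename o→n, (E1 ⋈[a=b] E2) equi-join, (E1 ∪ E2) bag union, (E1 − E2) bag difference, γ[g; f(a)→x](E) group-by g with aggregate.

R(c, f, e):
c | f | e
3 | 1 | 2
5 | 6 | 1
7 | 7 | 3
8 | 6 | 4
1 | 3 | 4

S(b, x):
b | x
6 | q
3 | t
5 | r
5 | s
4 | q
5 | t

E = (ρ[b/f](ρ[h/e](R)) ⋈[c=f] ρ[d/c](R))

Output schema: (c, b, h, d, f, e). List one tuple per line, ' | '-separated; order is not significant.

Per-node cardinality:
  R → 5
  ρ[h/e](R) → 5
  ρ[b/f](ρ[h/e](R)) → 5
  R → 5
  ρ[d/c](R) → 5
  (ρ[b/f](ρ[h/e](R)) ⋈[c=f] ρ[d/c](R)) → 3

== RESULT ==
c | b | h | d | f | e
1 | 3 | 4 | 3 | 1 | 2
3 | 1 | 2 | 1 | 3 | 4
7 | 7 | 3 | 7 | 7 | 3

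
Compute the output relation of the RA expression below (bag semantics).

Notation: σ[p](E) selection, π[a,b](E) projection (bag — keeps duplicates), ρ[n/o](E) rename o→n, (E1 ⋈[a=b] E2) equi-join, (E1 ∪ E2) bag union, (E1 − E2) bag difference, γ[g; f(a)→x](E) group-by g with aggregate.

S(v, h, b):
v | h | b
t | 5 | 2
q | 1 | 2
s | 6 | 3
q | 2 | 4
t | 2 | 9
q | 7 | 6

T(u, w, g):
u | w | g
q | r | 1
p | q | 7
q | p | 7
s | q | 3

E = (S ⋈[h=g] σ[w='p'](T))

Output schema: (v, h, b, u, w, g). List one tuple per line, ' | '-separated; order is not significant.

Subexpression sizes:
  S → 6
  T → 4
  σ[w='p'](T) → 1
  (S ⋈[h=g] σ[w='p'](T)) → 1

== RESULT ==
v | h | b | u | w | g
q | 7 | 6 | q | p | 7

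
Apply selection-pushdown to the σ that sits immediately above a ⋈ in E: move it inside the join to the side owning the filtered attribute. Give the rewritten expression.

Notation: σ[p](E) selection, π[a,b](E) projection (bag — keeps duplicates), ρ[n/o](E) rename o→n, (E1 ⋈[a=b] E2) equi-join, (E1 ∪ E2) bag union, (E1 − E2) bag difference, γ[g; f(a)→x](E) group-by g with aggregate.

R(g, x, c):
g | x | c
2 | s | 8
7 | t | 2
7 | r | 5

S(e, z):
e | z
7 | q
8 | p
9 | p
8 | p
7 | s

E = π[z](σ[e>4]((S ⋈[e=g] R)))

σ filters on e, owned by the left side.
E' = π[z]((σ[e>4](S) ⋈[e=g] R))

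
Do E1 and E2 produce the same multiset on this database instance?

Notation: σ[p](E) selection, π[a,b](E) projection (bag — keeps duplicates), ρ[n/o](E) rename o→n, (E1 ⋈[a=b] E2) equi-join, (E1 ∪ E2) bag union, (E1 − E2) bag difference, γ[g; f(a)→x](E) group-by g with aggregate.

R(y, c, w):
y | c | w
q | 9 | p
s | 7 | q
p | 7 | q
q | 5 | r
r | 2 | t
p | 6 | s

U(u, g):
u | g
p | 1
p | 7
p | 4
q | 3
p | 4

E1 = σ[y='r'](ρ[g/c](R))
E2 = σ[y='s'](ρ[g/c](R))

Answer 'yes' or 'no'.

E1 subexpression sizes:
  R → 6
  ρ[g/c](R) → 6
  σ[y='r'](ρ[g/c](R)) → 1
E2 subexpression sizes:
  R → 6
  ρ[g/c](R) → 6
  σ[y='s'](ρ[g/c](R)) → 1

E1 result:
y | g | w
r | 2 | t
E2 result:
y | g | w
s | 7 | q
Witness: ('s', 7, 'q') appears 0× in E1 but 1× in E2.

no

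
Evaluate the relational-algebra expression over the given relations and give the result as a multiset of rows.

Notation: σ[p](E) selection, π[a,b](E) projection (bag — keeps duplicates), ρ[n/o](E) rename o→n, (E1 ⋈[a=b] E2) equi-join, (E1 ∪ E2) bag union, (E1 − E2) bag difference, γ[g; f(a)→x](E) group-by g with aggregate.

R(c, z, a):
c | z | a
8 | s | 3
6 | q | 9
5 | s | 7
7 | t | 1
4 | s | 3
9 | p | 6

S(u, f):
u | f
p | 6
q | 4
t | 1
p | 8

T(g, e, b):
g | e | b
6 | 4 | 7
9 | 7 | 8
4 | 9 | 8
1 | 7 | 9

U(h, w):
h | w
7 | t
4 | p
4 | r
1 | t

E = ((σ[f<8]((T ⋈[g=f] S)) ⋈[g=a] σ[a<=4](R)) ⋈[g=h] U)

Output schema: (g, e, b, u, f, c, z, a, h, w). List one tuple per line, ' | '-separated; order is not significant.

Subexpression sizes:
  T → 4
  S → 4
  (T ⋈[g=f] S) → 3
  σ[f<8]((T ⋈[g=f] S)) → 3
  R → 6
  σ[a<=4](R) → 3
  (σ[f<8]((T ⋈[g=f] S)) ⋈[g=a] σ[a<=4](R)) → 1
  U → 4
  ((σ[f<8]((T ⋈[g=f] S)) ⋈[g=a] σ[a<=4](R)) ⋈[g=h] U) → 1

== RESULT ==
g | e | b | u | f | c | z | a | h | w
1 | 7 | 9 | t | 1 | 7 | t | 1 | 1 | t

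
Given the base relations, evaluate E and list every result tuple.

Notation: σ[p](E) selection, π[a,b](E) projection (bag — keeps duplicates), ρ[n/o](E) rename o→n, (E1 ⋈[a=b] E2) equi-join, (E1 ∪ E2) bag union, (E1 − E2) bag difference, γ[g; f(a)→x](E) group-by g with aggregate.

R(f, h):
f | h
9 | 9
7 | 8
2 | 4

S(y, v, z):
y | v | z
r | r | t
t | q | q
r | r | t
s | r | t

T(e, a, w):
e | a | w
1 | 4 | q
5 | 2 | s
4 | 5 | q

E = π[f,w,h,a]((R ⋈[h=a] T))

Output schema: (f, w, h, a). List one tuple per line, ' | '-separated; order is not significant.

Stepwise |·|:
  R → 3
  T → 3
  (R ⋈[h=a] T) → 1
  π[f,w,h,a]((R ⋈[h=a] T)) → 1

== RESULT ==
f | w | h | a
2 | q | 4 | 4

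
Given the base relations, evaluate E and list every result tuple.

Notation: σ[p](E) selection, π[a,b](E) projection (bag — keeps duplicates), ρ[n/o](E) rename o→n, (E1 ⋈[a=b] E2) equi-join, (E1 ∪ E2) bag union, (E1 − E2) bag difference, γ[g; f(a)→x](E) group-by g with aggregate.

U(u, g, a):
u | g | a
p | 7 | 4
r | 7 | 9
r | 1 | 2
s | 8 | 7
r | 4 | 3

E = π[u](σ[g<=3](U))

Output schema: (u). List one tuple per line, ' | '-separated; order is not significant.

Row counts bottom-up:
  U → 5
  σ[g<=3](U) → 1
  π[u](σ[g<=3](U)) → 1

== RESULT ==
u
r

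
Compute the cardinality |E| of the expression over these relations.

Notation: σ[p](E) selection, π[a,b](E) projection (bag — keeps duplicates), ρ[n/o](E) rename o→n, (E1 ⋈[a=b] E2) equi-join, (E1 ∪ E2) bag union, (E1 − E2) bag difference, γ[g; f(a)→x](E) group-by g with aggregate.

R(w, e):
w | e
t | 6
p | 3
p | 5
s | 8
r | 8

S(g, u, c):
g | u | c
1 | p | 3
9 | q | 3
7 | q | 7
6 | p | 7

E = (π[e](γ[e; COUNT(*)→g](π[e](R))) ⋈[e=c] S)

Row counts bottom-up:
  R → 5
  π[e](R) → 5
  γ[e; COUNT(*)→g](π[e](R)) → 4
  π[e](γ[e; COUNT(*)→g](π[e](R))) → 4
  S → 4
  (π[e](γ[e; COUNT(*)→g](π[e](R))) ⋈[e=c] S) → 2

|E| = 2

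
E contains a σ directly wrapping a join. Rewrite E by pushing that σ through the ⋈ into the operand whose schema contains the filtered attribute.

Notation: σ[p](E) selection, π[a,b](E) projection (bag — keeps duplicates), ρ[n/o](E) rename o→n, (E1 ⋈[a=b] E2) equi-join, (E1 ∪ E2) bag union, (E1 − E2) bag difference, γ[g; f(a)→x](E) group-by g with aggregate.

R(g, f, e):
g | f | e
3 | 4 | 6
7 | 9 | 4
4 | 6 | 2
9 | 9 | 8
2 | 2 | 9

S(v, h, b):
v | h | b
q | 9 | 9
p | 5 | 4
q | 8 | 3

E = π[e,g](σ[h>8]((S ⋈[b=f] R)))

σ filters on h, owned by the left side.
E' = π[e,g]((σ[h>8](S) ⋈[b=f] R))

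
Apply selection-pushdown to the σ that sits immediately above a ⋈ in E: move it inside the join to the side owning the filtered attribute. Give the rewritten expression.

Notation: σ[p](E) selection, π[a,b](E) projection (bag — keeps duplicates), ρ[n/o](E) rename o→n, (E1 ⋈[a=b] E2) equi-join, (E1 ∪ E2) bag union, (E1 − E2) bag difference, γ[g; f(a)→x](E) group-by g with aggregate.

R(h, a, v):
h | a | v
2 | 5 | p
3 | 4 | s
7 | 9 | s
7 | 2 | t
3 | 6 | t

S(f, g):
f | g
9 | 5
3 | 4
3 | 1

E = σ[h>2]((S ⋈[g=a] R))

σ filters on h, owned by the right side.
E' = (S ⋈[g=a] σ[h>2](R))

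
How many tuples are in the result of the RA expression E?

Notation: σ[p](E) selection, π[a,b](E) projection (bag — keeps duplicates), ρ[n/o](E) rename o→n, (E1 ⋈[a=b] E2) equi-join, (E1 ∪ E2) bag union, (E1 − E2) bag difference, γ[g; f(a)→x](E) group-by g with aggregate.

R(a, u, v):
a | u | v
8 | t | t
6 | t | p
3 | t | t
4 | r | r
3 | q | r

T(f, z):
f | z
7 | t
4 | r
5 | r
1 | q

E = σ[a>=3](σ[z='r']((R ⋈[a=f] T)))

Subexpression sizes:
  R → 5
  T → 4
  (R ⋈[a=f] T) → 1
  σ[z='r']((R ⋈[a=f] T)) → 1
  σ[a>=3](σ[z='r']((R ⋈[a=f] T))) → 1

|E| = 1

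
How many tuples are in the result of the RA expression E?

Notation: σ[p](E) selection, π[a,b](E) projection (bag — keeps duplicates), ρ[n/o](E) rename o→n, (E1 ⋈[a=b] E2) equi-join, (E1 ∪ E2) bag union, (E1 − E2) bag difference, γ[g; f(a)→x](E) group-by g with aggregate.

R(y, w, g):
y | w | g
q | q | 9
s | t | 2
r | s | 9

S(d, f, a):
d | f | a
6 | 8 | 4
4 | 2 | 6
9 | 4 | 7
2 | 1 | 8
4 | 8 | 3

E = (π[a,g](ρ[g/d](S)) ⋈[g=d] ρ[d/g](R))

Subexpression sizes:
  S → 5
  ρ[g/d](S) → 5
  π[a,g](ρ[g/d](S)) → 5
  R → 3
  ρ[d/g](R) → 3
  (π[a,g](ρ[g/d](S)) ⋈[g=d] ρ[d/g](R)) → 3

|E| = 3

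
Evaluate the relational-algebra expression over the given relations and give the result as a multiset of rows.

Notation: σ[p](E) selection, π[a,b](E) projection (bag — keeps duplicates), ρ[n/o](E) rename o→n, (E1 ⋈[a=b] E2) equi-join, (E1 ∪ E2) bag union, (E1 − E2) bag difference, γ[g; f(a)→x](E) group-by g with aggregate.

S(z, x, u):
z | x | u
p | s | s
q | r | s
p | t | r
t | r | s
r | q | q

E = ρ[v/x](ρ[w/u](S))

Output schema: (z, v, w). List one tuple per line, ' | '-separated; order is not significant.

Per-node cardinality:
  S → 5
  ρ[w/u](S) → 5
  ρ[v/x](ρ[w/u](S)) → 5

== RESULT ==
z | v | w
p | s | s
p | t | r
q | r | s
r | q | q
t | r | s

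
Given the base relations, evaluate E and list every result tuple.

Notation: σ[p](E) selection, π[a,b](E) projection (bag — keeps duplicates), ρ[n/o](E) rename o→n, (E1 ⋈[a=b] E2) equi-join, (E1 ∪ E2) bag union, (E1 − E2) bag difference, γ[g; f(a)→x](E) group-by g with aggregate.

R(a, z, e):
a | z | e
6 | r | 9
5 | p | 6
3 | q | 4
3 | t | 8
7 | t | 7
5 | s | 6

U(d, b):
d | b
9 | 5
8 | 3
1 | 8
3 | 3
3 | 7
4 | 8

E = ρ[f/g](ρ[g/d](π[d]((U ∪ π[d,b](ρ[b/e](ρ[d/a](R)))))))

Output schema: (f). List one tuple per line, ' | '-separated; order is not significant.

Per-node cardinality:
  U → 6
  R → 6
  ρ[d/a](R) → 6
  ρ[b/e](ρ[d/a](R)) → 6
  π[d,b](ρ[b/e](ρ[d/a](R))) → 6
  (U ∪ π[d,b](ρ[b/e](ρ[d/a](R)))) → 12
  π[d]((U ∪ π[d,b](ρ[b/e](ρ[d/a](R))))) → 12
  ρ[g/d](π[d]((U ∪ π[d,b](ρ[b/e](ρ[d/a](R)))))) → 12
  ρ[f/g](ρ[g/d](π[d]((U ∪ π[d,b](ρ[b/e](ρ[d/a](R))))))) → 12

== RESULT ==
f
1
3
3
3
3
4
5
5
6
7
8
9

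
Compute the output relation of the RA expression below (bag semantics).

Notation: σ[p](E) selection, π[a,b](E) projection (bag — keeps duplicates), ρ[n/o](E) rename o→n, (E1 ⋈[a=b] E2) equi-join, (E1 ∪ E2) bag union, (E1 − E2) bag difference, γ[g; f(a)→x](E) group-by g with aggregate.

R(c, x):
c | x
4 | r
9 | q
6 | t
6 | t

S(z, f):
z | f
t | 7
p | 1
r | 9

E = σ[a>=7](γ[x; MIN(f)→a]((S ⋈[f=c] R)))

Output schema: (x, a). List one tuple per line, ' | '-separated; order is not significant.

Per-node cardinality:
  S → 3
  R → 4
  (S ⋈[f=c] R) → 1
  γ[x; MIN(f)→a]((S ⋈[f=c] R)) → 1
  σ[a>=7](γ[x; MIN(f)→a]((S ⋈[f=c] R))) → 1

== RESULT ==
x | a
q | 9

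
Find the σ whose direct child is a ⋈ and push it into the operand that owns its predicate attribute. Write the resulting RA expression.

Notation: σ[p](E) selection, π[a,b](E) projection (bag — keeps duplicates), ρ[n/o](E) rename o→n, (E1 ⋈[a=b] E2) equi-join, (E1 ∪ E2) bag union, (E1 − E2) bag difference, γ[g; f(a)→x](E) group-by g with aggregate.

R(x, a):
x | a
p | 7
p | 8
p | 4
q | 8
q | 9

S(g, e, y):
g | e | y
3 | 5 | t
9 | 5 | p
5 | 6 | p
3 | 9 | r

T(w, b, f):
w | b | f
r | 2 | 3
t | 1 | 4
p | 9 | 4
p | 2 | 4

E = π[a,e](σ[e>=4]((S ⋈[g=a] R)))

σ filters on e, owned by the left side.
E' = π[a,e]((σ[e>=4](S) ⋈[g=a] R))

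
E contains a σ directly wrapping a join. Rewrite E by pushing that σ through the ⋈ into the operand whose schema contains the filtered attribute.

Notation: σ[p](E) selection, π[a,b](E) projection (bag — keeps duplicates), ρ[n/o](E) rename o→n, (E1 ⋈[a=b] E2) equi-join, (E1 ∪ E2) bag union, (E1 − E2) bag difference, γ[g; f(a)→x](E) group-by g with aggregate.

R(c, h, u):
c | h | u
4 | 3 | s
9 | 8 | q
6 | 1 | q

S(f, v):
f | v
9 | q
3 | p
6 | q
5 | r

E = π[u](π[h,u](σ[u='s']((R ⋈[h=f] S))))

σ filters on u, owned by the left side.
E' = π[u](π[h,u]((σ[u='s'](R) ⋈[h=f] S)))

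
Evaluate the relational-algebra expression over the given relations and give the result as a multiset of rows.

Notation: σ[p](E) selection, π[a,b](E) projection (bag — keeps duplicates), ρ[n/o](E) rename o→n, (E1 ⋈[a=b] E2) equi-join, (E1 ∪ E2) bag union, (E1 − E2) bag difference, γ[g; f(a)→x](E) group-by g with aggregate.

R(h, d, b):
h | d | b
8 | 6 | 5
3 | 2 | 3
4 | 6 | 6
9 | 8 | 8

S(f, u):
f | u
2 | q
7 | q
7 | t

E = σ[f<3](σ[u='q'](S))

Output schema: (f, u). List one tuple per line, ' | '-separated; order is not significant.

Per-node cardinality:
  S → 3
  σ[u='q'](S) → 2
  σ[f<3](σ[u='q'](S)) → 1

== RESULT ==
f | u
2 | q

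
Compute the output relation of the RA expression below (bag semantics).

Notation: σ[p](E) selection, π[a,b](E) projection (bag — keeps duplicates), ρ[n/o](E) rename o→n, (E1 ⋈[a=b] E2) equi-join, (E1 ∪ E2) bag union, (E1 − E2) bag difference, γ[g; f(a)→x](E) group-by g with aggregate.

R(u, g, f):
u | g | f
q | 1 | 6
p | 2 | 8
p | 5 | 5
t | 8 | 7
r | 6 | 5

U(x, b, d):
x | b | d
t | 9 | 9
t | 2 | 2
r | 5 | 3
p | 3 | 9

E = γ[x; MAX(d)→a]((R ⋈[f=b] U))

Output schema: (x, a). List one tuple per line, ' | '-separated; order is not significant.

Stepwise |·|:
  R → 5
  U → 4
  (R ⋈[f=b] U) → 2
  γ[x; MAX(d)→a]((R ⋈[f=b] U)) → 1

== RESULT ==
x | a
r | 3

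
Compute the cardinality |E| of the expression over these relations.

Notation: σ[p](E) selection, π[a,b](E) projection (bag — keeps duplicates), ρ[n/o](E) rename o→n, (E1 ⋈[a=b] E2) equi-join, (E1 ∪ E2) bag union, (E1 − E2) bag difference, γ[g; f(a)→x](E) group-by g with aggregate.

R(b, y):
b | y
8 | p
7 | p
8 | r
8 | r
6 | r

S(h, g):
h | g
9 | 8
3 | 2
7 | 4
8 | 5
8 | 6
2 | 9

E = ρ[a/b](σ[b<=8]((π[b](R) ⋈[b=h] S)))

Stepwise |·|:
  R → 5
  π[b](R) → 5
  S → 6
  (π[b](R) ⋈[b=h] S) → 7
  σ[b<=8]((π[b](R) ⋈[b=h] S)) → 7
  ρ[a/b](σ[b<=8]((π[b](R) ⋈[b=h] S))) → 7

|E| = 7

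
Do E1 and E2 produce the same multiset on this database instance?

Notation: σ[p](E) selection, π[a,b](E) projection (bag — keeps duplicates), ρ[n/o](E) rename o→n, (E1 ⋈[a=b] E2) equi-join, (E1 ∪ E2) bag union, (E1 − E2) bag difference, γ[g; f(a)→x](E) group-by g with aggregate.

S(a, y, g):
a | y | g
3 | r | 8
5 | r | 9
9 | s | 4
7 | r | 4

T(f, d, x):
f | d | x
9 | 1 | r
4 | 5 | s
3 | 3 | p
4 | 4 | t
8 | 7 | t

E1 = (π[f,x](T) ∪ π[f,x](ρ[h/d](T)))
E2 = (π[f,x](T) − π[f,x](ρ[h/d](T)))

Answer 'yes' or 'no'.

E1 per-node cardinality:
  T → 5
  π[f,x](T) → 5
  T → 5
  ρ[h/d](T) → 5
  π[f,x](ρ[h/d](T)) → 5
  (π[f,x](T) ∪ π[f,x](ρ[h/d](T))) → 10
E2 per-node cardinality:
  T → 5
  π[f,x](T) → 5
  T → 5
  ρ[h/d](T) → 5
  π[f,x](ρ[h/d](T)) → 5
  (π[f,x](T) − π[f,x](ρ[h/d](T))) → 0

E1 result:
f | x
3 | p
3 | p
4 | s
4 | s
4 | t
4 | t
8 | t
8 | t
9 | r
9 | r
E2 result:
f | x
(0 rows)
Witness: (3, 'p') appears 2× in E1 but 0× in E2.

no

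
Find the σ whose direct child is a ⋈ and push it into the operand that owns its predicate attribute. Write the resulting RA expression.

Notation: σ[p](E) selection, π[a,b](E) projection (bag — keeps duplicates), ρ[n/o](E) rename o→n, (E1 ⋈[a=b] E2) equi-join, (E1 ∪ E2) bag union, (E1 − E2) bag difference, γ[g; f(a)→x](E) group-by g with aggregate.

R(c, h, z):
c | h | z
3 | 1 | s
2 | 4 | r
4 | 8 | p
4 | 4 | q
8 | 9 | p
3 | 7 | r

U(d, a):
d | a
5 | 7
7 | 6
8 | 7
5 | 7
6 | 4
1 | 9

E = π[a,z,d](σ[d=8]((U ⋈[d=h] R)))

σ filters on d, owned by the left side.
E' = π[a,z,d]((σ[d=8](U) ⋈[d=h] R))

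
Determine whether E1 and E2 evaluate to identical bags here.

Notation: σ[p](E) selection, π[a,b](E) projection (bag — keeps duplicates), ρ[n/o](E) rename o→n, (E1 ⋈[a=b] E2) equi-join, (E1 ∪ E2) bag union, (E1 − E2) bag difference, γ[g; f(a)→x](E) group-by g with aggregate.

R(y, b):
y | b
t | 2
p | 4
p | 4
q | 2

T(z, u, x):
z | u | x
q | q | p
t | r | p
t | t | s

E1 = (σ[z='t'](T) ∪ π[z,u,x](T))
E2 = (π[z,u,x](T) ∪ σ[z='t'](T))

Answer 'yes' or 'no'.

E1 stepwise |·|:
  T → 3
  σ[z='t'](T) → 2
  T → 3
  π[z,u,x](T) → 3
  (σ[z='t'](T) ∪ π[z,u,x](T)) → 5
E2 stepwise |·|:
  T → 3
  π[z,u,x](T) → 3
  T → 3
  σ[z='t'](T) → 2
  (π[z,u,x](T) ∪ σ[z='t'](T)) → 5

E1 and E2 produce the same multiset:
z | u | x
q | q | p
t | r | p
t | r | p
t | t | s
t | t | s

yes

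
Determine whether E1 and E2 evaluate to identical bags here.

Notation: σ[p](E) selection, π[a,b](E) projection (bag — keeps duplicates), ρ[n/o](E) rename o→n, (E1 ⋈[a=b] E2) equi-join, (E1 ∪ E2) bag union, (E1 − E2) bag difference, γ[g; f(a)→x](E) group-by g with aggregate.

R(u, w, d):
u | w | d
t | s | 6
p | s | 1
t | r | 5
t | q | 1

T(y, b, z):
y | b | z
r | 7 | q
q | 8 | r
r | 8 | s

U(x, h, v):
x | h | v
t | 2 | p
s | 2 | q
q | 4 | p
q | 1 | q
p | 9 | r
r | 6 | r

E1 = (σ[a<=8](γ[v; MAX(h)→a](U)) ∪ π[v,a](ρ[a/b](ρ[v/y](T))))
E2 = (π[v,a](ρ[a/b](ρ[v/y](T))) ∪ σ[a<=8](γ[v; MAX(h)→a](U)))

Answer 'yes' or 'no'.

E1 subexpression sizes:
  U → 6
  γ[v; MAX(h)→a](U) → 3
  σ[a<=8](γ[v; MAX(h)→a](U)) → 2
  T → 3
  ρ[v/y](T) → 3
  ρ[a/b](ρ[v/y](T)) → 3
  π[v,a](ρ[a/b](ρ[v/y](T))) → 3
  (σ[a<=8](γ[v; MAX(h)→a](U)) ∪ π[v,a](ρ[a/b](ρ[v/y](T)))) → 5
E2 subexpression sizes:
  T → 3
  ρ[v/y](T) → 3
  ρ[a/b](ρ[v/y](T)) → 3
  π[v,a](ρ[a/b](ρ[v/y](T))) → 3
  U → 6
  γ[v; MAX(h)→a](U) → 3
  σ[a<=8](γ[v; MAX(h)→a](U)) → 2
  (π[v,a](ρ[a/b](ρ[v/y](T))) ∪ σ[a<=8](γ[v; MAX(h)→a](U))) → 5

E1 and E2 produce the same multiset:
v | a
p | 4
q | 2
q | 8
r | 7
r | 8

yes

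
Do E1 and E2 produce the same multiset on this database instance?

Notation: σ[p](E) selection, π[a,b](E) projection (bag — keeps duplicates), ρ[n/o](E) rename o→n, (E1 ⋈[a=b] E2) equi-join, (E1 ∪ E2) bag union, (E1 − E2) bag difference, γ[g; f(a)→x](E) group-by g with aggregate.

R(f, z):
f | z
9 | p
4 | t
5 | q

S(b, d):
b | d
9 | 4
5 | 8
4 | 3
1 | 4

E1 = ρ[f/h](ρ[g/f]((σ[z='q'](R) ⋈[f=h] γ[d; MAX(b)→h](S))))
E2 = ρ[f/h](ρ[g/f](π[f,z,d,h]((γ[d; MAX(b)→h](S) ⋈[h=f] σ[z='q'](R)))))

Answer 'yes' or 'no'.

E1 row counts bottom-up:
  R → 3
  σ[z='q'](R) → 1
  S → 4
  γ[d; MAX(b)→h](S) → 3
  (σ[z='q'](R) ⋈[f=h] γ[d; MAX(b)→h](S)) → 1
  ρ[g/f]((σ[z='q'](R) ⋈[f=h] γ[d; MAX(b)→h](S))) → 1
  ρ[f/h](ρ[g/f]((σ[z='q'](R) ⋈[f=h] γ[d; MAX(b)→h](S)))) → 1
E2 row counts bottom-up:
  S → 4
  γ[d; MAX(b)→h](S) → 3
  R → 3
  σ[z='q'](R) → 1
  (γ[d; MAX(b)→h](S) ⋈[h=f] σ[z='q'](R)) → 1
  π[f,z,d,h]((γ[d; MAX(b)→h](S) ⋈[h=f] σ[z='q'](R))) → 1
  ρ[g/f](π[f,z,d,h]((γ[d; MAX(b)→h](S) ⋈[h=f] σ[z='q'](R)))) → 1
  ρ[f/h](ρ[g/f](π[f,z,d,h]((γ[d; MAX(b)→h](S) ⋈[h=f] σ[z='q'](R))))) → 1

E1 and E2 produce the same multiset:
g | z | d | f
5 | q | 8 | 5

yes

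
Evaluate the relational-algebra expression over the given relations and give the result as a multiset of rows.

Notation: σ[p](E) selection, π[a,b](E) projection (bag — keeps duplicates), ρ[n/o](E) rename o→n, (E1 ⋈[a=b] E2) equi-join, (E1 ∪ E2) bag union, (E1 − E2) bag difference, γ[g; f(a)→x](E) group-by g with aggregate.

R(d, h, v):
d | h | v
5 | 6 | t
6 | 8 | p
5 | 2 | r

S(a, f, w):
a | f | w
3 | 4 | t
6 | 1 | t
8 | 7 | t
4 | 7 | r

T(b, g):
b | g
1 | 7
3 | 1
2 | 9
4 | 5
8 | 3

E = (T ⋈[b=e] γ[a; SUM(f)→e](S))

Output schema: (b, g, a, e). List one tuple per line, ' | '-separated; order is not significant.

Subexpression sizes:
  T → 5
  S → 4
  γ[a; SUM(f)→e](S) → 4
  (T ⋈[b=e] γ[a; SUM(f)→e](S)) → 2

== RESULT ==
b | g | a | e
1 | 7 | 6 | 1
4 | 5 | 3 | 4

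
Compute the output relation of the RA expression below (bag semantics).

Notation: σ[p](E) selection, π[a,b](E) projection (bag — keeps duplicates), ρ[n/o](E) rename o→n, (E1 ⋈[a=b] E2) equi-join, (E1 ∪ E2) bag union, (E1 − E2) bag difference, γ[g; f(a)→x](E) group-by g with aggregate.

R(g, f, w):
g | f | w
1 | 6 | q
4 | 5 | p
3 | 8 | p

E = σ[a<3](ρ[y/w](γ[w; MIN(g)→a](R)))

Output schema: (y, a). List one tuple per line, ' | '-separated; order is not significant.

Row counts bottom-up:
  R → 3
  γ[w; MIN(g)→a](R) → 2
  ρ[y/w](γ[w; MIN(g)→a](R)) → 2
  σ[a<3](ρ[y/w](γ[w; MIN(g)→a](R))) → 1

== RESULT ==
y | a
q | 1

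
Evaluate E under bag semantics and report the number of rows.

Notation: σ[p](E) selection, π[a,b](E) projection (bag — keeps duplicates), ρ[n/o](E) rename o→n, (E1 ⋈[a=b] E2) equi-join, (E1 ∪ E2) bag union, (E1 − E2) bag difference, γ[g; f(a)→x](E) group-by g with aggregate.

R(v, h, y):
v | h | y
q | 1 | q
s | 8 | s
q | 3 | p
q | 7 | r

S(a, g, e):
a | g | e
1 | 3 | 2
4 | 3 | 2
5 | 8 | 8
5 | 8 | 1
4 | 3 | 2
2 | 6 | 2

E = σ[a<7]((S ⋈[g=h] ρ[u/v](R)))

Row counts bottom-up:
  S → 6
  R → 4
  ρ[u/v](R) → 4
  (S ⋈[g=h] ρ[u/v](R)) → 5
  σ[a<7]((S ⋈[g=h] ρ[u/v](R))) → 5

|E| = 5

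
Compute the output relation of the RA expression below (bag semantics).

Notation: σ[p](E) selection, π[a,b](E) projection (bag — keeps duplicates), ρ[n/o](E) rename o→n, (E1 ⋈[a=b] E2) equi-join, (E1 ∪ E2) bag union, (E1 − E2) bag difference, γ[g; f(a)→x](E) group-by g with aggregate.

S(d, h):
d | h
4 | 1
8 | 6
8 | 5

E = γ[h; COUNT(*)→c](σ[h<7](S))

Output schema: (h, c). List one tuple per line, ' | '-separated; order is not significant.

Row counts bottom-up:
  S → 3
  σ[h<7](S) → 3
  γ[h; COUNT(*)→c](σ[h<7](S)) → 3

== RESULT ==
h | c
1 | 1
5 | 1
6 | 1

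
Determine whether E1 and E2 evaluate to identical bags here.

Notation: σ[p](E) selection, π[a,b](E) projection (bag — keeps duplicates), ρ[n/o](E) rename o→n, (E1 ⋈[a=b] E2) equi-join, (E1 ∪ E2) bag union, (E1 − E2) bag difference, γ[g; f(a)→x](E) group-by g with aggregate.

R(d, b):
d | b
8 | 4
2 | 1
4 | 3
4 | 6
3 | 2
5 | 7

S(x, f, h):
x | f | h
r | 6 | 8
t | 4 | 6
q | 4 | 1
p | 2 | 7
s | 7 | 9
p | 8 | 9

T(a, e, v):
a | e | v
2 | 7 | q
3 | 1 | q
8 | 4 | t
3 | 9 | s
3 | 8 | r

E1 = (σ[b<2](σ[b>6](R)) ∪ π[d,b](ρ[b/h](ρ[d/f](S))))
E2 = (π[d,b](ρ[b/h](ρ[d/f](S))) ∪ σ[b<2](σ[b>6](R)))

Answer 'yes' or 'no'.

E1 stepwise |·|:
  R → 6
  σ[b>6](R) → 1
  σ[b<2](σ[b>6](R)) → 0
  S → 6
  ρ[d/f](S) → 6
  ρ[b/h](ρ[d/f](S)) → 6
  π[d,b](ρ[b/h](ρ[d/f](S))) → 6
  (σ[b<2](σ[b>6](R)) ∪ π[d,b](ρ[b/h](ρ[d/f](S)))) → 6
E2 stepwise |·|:
  S → 6
  ρ[d/f](S) → 6
  ρ[b/h](ρ[d/f](S)) → 6
  π[d,b](ρ[b/h](ρ[d/f](S))) → 6
  R → 6
  σ[b>6](R) → 1
  σ[b<2](σ[b>6](R)) → 0
  (π[d,b](ρ[b/h](ρ[d/f](S))) ∪ σ[b<2](σ[b>6](R))) → 6

E1 and E2 produce the same multiset:
d | b
2 | 7
4 | 1
4 | 6
6 | 8
7 | 9
8 | 9

yes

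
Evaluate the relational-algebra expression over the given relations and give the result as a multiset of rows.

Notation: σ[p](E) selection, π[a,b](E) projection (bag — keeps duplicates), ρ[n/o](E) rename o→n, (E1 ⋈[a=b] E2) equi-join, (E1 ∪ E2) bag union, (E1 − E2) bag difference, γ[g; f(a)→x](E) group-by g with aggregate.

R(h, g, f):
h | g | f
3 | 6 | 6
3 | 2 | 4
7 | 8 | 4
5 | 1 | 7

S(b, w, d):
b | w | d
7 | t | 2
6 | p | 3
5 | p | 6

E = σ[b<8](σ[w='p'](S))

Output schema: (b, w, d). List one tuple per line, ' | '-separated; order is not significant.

Subexpression sizes:
  S → 3
  σ[w='p'](S) → 2
  σ[b<8](σ[w='p'](S)) → 2

== RESULT ==
b | w | d
5 | p | 6
6 | p | 3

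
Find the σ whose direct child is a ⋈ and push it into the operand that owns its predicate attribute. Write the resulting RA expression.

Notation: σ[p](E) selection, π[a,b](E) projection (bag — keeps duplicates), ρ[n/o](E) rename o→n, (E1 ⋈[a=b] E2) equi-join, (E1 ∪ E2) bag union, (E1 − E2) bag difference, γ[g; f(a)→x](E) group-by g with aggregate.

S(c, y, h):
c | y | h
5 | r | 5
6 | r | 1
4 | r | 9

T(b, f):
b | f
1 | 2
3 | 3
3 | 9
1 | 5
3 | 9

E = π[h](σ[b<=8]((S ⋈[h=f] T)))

σ filters on b, owned by the right side.
E' = π[h]((S ⋈[h=f] σ[b<=8](T)))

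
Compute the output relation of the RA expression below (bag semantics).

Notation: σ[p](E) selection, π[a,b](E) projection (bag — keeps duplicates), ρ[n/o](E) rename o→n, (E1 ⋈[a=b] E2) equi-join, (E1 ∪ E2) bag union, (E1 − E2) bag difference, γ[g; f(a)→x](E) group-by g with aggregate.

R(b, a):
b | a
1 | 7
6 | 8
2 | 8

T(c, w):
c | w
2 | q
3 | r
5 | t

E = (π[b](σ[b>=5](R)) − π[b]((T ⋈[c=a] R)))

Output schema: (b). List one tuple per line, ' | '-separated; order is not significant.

Row counts bottom-up:
  R → 3
  σ[b>=5](R) → 1
  π[b](σ[b>=5](R)) → 1
  T → 3
  R → 3
  (T ⋈[c=a] R) → 0
  π[b]((T ⋈[c=a] R)) → 0
  (π[b](σ[b>=5](R)) − π[b]((T ⋈[c=a] R))) → 1

== RESULT ==
b
6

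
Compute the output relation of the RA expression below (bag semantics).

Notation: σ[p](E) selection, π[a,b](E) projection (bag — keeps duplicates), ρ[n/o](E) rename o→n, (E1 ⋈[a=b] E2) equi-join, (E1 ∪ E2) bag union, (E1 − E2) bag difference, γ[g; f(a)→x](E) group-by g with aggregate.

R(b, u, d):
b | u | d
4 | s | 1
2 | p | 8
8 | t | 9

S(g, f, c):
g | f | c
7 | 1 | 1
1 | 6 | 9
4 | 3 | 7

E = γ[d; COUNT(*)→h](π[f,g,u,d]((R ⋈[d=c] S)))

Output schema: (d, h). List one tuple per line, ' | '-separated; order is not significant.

Row counts bottom-up:
  R → 3
  S → 3
  (R ⋈[d=c] S) → 2
  π[f,g,u,d]((R ⋈[d=c] S)) → 2
  γ[d; COUNT(*)→h](π[f,g,u,d]((R ⋈[d=c] S))) → 2

== RESULT ==
d | h
1 | 1
9 | 1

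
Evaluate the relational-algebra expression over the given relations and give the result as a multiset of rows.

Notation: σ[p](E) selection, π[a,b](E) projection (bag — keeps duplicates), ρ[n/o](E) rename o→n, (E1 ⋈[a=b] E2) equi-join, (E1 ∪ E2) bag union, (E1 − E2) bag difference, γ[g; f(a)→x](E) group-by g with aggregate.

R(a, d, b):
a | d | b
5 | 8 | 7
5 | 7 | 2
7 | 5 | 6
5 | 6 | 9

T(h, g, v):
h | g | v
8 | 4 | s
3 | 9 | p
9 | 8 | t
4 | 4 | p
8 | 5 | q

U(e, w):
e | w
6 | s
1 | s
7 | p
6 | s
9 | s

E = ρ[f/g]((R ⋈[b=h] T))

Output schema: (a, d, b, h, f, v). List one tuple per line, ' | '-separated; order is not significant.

Row counts bottom-up:
  R → 4
  T → 5
  (R ⋈[b=h] T) → 1
  ρ[f/g]((R ⋈[b=h] T)) → 1

== RESULT ==
a | d | b | h | f | v
5 | 6 | 9 | 9 | 8 | t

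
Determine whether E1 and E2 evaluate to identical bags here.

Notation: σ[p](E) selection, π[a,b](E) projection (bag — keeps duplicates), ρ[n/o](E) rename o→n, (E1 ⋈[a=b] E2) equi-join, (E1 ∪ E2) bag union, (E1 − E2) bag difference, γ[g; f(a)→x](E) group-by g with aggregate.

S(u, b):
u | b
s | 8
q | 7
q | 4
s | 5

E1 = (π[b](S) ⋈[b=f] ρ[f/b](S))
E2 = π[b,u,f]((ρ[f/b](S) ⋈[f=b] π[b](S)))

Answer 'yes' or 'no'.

E1 stepwise |·|:
  S → 4
  π[b](S) → 4
  S → 4
  ρ[f/b](S) → 4
  (π[b](S) ⋈[b=f] ρ[f/b](S)) → 4
E2 stepwise |·|:
  S → 4
  ρ[f/b](S) → 4
  S → 4
  π[b](S) → 4
  (ρ[f/b](S) ⋈[f=b] π[b](S)) → 4
  π[b,u,f]((ρ[f/b](S) ⋈[f=b] π[b](S))) → 4

E1 and E2 produce the same multiset:
b | u | f
4 | q | 4
5 | s | 5
7 | q | 7
8 | s | 8

yes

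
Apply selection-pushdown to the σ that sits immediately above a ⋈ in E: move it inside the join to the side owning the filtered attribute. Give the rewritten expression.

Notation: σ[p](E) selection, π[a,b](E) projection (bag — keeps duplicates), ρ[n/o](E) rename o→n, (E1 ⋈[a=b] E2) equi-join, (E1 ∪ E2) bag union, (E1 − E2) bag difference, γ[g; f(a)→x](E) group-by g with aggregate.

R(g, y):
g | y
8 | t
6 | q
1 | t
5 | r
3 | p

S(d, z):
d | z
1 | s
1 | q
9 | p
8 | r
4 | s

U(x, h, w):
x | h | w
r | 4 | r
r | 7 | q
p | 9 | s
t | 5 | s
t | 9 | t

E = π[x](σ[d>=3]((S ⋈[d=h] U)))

σ filters on d, owned by the left side.
E' = π[x]((σ[d>=3](S) ⋈[d=h] U))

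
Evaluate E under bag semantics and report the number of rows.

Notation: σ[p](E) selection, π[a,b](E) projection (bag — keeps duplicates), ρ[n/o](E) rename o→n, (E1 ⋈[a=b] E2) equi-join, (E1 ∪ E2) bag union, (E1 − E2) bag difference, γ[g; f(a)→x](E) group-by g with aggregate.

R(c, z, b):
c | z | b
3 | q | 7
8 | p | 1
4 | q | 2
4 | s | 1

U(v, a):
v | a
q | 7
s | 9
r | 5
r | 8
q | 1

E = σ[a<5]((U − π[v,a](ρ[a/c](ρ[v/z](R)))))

Row counts bottom-up:
  U → 5
  R → 4
  ρ[v/z](R) → 4
  ρ[a/c](ρ[v/z](R)) → 4
  π[v,a](ρ[a/c](ρ[v/z](R))) → 4
  (U − π[v,a](ρ[a/c](ρ[v/z](R)))) → 5
  σ[a<5]((U − π[v,a](ρ[a/c](ρ[v/z](R))))) → 1

|E| = 1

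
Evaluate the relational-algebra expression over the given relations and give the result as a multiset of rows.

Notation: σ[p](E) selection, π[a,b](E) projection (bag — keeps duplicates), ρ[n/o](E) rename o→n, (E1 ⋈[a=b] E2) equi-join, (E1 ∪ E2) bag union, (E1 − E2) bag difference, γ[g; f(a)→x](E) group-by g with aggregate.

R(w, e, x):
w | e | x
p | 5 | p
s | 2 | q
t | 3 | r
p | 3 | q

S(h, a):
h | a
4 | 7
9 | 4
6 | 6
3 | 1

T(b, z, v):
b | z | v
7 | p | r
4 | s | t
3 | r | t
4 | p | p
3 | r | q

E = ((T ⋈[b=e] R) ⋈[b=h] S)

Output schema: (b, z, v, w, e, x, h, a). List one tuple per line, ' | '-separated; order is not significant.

Stepwise |·|:
  T → 5
  R → 4
  (T ⋈[b=e] R) → 4
  S → 4
  ((T ⋈[b=e] R) ⋈[b=h] S) → 4

== RESULT ==
b | z | v | w | e | x | h | a
3 | r | q | p | 3 | q | 3 | 1
3 | r | q | t | 3 | r | 3 | 1
3 | r | t | p | 3 | q | 3 | 1
3 | r | t | t | 3 | r | 3 | 1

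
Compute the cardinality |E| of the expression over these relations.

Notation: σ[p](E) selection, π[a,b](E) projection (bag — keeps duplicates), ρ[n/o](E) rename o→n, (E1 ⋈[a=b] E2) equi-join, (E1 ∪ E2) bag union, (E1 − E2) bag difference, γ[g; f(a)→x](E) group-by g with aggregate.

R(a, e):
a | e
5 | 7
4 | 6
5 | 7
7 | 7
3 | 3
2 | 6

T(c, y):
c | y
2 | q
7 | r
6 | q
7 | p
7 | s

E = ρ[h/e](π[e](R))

Row counts bottom-up:
  R → 6
  π[e](R) → 6
  ρ[h/e](π[e](R)) → 6

|E| = 6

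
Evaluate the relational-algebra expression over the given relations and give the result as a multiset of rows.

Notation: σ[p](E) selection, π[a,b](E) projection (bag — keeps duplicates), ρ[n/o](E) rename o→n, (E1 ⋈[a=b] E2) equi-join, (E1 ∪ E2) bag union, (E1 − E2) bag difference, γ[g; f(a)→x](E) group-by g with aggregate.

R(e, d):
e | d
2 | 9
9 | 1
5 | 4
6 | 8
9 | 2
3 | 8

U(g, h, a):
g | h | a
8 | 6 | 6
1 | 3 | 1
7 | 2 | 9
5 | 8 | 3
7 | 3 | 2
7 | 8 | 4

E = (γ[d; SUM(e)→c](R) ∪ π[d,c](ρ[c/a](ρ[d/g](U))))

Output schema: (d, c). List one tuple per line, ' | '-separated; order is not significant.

Stepwise |·|:
  R → 6
  γ[d; SUM(e)→c](R) → 5
  U → 6
  ρ[d/g](U) → 6
  ρ[c/a](ρ[d/g](U)) → 6
  π[d,c](ρ[c/a](ρ[d/g](U))) → 6
  (γ[d; SUM(e)→c](R) ∪ π[d,c](ρ[c/a](ρ[d/g](U)))) → 11

== RESULT ==
d | c
1 | 1
1 | 9
2 | 9
4 | 5
5 | 3
7 | 2
7 | 4
7 | 9
8 | 6
8 | 9
9 | 2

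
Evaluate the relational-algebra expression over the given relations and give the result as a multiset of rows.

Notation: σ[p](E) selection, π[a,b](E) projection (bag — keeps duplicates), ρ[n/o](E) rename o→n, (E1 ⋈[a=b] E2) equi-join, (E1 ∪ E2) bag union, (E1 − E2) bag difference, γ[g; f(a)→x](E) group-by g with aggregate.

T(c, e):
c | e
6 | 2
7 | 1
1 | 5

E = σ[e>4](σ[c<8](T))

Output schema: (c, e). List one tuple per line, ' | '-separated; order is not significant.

Row counts bottom-up:
  T → 3
  σ[c<8](T) → 3
  σ[e>4](σ[c<8](T)) → 1

== RESULT ==
c | e
1 | 5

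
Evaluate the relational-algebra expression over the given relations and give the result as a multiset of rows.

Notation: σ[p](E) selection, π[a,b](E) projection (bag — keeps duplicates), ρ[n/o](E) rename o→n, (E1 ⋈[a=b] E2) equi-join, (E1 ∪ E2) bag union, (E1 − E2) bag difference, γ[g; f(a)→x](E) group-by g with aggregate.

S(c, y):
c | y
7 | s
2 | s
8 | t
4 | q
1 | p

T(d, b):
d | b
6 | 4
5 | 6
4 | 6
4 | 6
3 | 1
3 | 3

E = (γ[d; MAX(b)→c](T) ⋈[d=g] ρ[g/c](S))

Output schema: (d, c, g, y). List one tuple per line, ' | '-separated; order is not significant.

Stepwise |·|:
  T → 6
  γ[d; MAX(b)→c](T) → 4
  S → 5
  ρ[g/c](S) → 5
  (γ[d; MAX(b)→c](T) ⋈[d=g] ρ[g/c](S)) → 1

== RESULT ==
d | c | g | y
4 | 6 | 4 | q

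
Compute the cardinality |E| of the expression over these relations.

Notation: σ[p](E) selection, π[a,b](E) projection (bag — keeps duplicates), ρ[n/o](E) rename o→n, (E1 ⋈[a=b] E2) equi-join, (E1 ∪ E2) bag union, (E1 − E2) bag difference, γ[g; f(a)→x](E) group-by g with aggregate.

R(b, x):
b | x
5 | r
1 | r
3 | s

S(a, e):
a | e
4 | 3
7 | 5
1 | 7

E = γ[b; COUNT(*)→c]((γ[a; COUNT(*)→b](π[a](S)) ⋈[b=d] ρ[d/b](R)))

Row counts bottom-up:
  S → 3
  π[a](S) → 3
  γ[a; COUNT(*)→b](π[a](S)) → 3
  R → 3
  ρ[d/b](R) → 3
  (γ[a; COUNT(*)→b](π[a](S)) ⋈[b=d] ρ[d/b](R)) → 3
  γ[b; COUNT(*)→c]((γ[a; COUNT(*)→b](π[a](S)) ⋈[b=d] ρ[d/b](R))) → 1

|E| = 1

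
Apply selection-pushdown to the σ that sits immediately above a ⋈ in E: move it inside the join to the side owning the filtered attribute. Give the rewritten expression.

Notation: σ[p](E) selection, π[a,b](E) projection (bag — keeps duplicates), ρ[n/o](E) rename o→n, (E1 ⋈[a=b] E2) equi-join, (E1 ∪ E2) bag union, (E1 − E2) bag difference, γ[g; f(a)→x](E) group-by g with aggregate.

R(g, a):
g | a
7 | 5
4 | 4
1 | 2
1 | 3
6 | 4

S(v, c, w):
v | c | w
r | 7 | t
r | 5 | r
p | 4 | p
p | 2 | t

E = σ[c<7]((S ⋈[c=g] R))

σ filters on c, owned by the left side.
E' = (σ[c<7](S) ⋈[c=g] R)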